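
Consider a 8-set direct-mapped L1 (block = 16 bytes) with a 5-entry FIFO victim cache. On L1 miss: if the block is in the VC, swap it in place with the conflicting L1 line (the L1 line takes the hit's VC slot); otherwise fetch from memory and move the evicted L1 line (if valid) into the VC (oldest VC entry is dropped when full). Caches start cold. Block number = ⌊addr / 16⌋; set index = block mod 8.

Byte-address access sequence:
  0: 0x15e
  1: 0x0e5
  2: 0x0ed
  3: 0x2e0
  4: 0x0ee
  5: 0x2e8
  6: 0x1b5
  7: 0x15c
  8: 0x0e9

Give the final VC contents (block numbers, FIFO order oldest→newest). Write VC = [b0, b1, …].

VC = [46]

0: 0x15e (blk 21, set 5) → MISS  vc=[]
1: 0xe5 (blk 14, set 6) → MISS  vc=[]
2: 0xed (blk 14, set 6) → L1-HIT  vc=[]
3: 0x2e0 (blk 46, set 6) → MISS  vc=[14]
4: 0xee (blk 14, set 6) → VC-HIT  vc=[46]
5: 0x2e8 (blk 46, set 6) → VC-HIT  vc=[14]
6: 0x1b5 (blk 27, set 3) → MISS  vc=[14]
7: 0x15c (blk 21, set 5) → L1-HIT  vc=[14]
8: 0xe9 (blk 14, set 6) → VC-HIT  vc=[46]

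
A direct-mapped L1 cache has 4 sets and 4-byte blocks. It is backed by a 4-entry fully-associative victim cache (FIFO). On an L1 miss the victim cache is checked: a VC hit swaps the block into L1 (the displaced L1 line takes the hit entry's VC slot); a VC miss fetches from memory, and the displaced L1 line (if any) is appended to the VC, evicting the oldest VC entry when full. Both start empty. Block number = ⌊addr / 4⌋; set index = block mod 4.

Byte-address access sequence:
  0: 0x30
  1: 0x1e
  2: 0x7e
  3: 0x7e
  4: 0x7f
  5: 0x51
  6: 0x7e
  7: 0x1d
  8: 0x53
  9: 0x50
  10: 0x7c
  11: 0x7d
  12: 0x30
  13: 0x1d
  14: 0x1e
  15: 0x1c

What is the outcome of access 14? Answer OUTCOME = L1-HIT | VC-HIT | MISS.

OUTCOME = L1-HIT

  [0] addr=0x30 blk=12 s=0: MISS | VC []
  [1] addr=0x1e blk=7 s=3: MISS | VC []
  [2] addr=0x7e blk=31 s=3: MISS | VC [7]
  [3] addr=0x7e blk=31 s=3: L1-HIT | VC [7]
  [4] addr=0x7f blk=31 s=3: L1-HIT | VC [7]
  [5] addr=0x51 blk=20 s=0: MISS | VC [7, 12]
  [6] addr=0x7e blk=31 s=3: L1-HIT | VC [7, 12]
  [7] addr=0x1d blk=7 s=3: VC-HIT | VC [31, 12]
  [8] addr=0x53 blk=20 s=0: L1-HIT | VC [31, 12]
  [9] addr=0x50 blk=20 s=0: L1-HIT | VC [31, 12]
  [10] addr=0x7c blk=31 s=3: VC-HIT | VC [7, 12]
  [11] addr=0x7d blk=31 s=3: L1-HIT | VC [7, 12]
  [12] addr=0x30 blk=12 s=0: VC-HIT | VC [7, 20]
  [13] addr=0x1d blk=7 s=3: VC-HIT | VC [31, 20]
  [14] addr=0x1e blk=7 s=3: L1-HIT | VC [31, 20]
  [15] addr=0x1c blk=7 s=3: L1-HIT | VC [31, 20]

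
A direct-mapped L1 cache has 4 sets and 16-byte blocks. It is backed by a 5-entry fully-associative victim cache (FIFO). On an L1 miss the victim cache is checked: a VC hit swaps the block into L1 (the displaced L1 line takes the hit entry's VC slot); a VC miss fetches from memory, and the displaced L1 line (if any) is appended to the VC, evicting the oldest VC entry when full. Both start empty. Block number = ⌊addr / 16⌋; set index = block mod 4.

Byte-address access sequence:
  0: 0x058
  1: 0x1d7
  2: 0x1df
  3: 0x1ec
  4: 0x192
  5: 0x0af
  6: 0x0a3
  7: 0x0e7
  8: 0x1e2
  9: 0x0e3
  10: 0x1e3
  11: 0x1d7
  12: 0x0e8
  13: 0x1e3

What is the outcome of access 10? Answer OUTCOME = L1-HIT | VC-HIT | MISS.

OUTCOME = VC-HIT

0: 0x58 (blk 5, set 1) → MISS  vc=[]
1: 0x1d7 (blk 29, set 1) → MISS  vc=[5]
2: 0x1df (blk 29, set 1) → L1-HIT  vc=[5]
3: 0x1ec (blk 30, set 2) → MISS  vc=[5]
4: 0x192 (blk 25, set 1) → MISS  vc=[5, 29]
5: 0xaf (blk 10, set 2) → MISS  vc=[5, 29, 30]
6: 0xa3 (blk 10, set 2) → L1-HIT  vc=[5, 29, 30]
7: 0xe7 (blk 14, set 2) → MISS  vc=[5, 29, 30, 10]
8: 0x1e2 (blk 30, set 2) → VC-HIT  vc=[5, 29, 14, 10]
9: 0xe3 (blk 14, set 2) → VC-HIT  vc=[5, 29, 30, 10]
10: 0x1e3 (blk 30, set 2) → VC-HIT  vc=[5, 29, 14, 10]
11: 0x1d7 (blk 29, set 1) → VC-HIT  vc=[5, 25, 14, 10]
12: 0xe8 (blk 14, set 2) → VC-HIT  vc=[5, 25, 30, 10]
13: 0x1e3 (blk 30, set 2) → VC-HIT  vc=[5, 25, 14, 10]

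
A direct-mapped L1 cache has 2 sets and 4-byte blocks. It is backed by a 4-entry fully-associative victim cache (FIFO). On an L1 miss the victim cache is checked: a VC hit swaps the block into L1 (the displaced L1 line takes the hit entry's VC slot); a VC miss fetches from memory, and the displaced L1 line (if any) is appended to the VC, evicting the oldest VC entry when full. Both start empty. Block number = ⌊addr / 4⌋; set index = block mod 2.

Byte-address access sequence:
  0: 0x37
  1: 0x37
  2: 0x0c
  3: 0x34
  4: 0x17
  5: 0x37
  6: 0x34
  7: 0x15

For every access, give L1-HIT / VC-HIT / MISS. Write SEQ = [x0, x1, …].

SEQ = [MISS, L1-HIT, MISS, VC-HIT, MISS, VC-HIT, L1-HIT, VC-HIT]

0: 0x37 (blk 13, set 1) → MISS  vc=[]
1: 0x37 (blk 13, set 1) → L1-HIT  vc=[]
2: 0xc (blk 3, set 1) → MISS  vc=[13]
3: 0x34 (blk 13, set 1) → VC-HIT  vc=[3]
4: 0x17 (blk 5, set 1) → MISS  vc=[3, 13]
5: 0x37 (blk 13, set 1) → VC-HIT  vc=[3, 5]
6: 0x34 (blk 13, set 1) → L1-HIT  vc=[3, 5]
7: 0x15 (blk 5, set 1) → VC-HIT  vc=[3, 13]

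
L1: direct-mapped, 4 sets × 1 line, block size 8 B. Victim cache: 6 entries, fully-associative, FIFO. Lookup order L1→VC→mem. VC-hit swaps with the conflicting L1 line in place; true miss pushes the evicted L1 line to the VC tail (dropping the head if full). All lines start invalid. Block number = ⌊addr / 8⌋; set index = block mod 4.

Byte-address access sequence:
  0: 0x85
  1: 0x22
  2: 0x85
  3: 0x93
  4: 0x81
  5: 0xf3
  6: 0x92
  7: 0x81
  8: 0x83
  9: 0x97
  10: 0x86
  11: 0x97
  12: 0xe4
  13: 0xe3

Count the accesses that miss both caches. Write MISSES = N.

0: 0x85 (blk 16, set 0) → MISS  vc=[]
1: 0x22 (blk 4, set 0) → MISS  vc=[16]
2: 0x85 (blk 16, set 0) → VC-HIT  vc=[4]
3: 0x93 (blk 18, set 2) → MISS  vc=[4]
4: 0x81 (blk 16, set 0) → L1-HIT  vc=[4]
5: 0xf3 (blk 30, set 2) → MISS  vc=[4, 18]
6: 0x92 (blk 18, set 2) → VC-HIT  vc=[4, 30]
7: 0x81 (blk 16, set 0) → L1-HIT  vc=[4, 30]
8: 0x83 (blk 16, set 0) → L1-HIT  vc=[4, 30]
9: 0x97 (blk 18, set 2) → L1-HIT  vc=[4, 30]
10: 0x86 (blk 16, set 0) → L1-HIT  vc=[4, 30]
11: 0x97 (blk 18, set 2) → L1-HIT  vc=[4, 30]
12: 0xe4 (blk 28, set 0) → MISS  vc=[4, 30, 16]
13: 0xe3 (blk 28, set 0) → L1-HIT  vc=[4, 30, 16]

MISSES = 5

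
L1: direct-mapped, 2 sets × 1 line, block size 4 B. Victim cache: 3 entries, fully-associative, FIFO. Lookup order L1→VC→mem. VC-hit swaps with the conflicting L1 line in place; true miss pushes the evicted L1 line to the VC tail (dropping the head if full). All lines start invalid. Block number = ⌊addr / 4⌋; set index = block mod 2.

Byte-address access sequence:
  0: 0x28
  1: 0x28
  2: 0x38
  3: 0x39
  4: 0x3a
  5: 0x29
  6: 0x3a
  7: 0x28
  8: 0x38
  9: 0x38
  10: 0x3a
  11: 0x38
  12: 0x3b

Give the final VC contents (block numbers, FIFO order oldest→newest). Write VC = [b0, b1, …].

VC = [10]

  [0] addr=0x28 blk=10 s=0: MISS | VC []
  [1] addr=0x28 blk=10 s=0: L1-HIT | VC []
  [2] addr=0x38 blk=14 s=0: MISS | VC [10]
  [3] addr=0x39 blk=14 s=0: L1-HIT | VC [10]
  [4] addr=0x3a blk=14 s=0: L1-HIT | VC [10]
  [5] addr=0x29 blk=10 s=0: VC-HIT | VC [14]
  [6] addr=0x3a blk=14 s=0: VC-HIT | VC [10]
  [7] addr=0x28 blk=10 s=0: VC-HIT | VC [14]
  [8] addr=0x38 blk=14 s=0: VC-HIT | VC [10]
  [9] addr=0x38 blk=14 s=0: L1-HIT | VC [10]
  [10] addr=0x3a blk=14 s=0: L1-HIT | VC [10]
  [11] addr=0x38 blk=14 s=0: L1-HIT | VC [10]
  [12] addr=0x3b blk=14 s=0: L1-HIT | VC [10]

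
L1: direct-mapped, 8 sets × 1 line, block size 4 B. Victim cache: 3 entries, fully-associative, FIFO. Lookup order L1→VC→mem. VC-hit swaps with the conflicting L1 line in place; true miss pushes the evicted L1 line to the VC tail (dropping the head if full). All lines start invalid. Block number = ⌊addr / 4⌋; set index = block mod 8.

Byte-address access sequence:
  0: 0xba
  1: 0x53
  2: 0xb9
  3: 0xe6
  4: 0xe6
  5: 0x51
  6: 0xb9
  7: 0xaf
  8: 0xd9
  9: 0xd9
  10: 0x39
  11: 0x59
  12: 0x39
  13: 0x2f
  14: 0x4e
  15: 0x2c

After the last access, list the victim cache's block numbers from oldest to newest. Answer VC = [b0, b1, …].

0: 0xba (blk 46, set 6) → MISS  vc=[]
1: 0x53 (blk 20, set 4) → MISS  vc=[]
2: 0xb9 (blk 46, set 6) → L1-HIT  vc=[]
3: 0xe6 (blk 57, set 1) → MISS  vc=[]
4: 0xe6 (blk 57, set 1) → L1-HIT  vc=[]
5: 0x51 (blk 20, set 4) → L1-HIT  vc=[]
6: 0xb9 (blk 46, set 6) → L1-HIT  vc=[]
7: 0xaf (blk 43, set 3) → MISS  vc=[]
8: 0xd9 (blk 54, set 6) → MISS  vc=[46]
9: 0xd9 (blk 54, set 6) → L1-HIT  vc=[46]
10: 0x39 (blk 14, set 6) → MISS  vc=[46, 54]
11: 0x59 (blk 22, set 6) → MISS  vc=[46, 54, 14]
12: 0x39 (blk 14, set 6) → VC-HIT  vc=[46, 54, 22]
13: 0x2f (blk 11, set 3) → MISS  vc=[54, 22, 43]
14: 0x4e (blk 19, set 3) → MISS  vc=[22, 43, 11]
15: 0x2c (blk 11, set 3) → VC-HIT  vc=[22, 43, 19]

VC = [22, 43, 19]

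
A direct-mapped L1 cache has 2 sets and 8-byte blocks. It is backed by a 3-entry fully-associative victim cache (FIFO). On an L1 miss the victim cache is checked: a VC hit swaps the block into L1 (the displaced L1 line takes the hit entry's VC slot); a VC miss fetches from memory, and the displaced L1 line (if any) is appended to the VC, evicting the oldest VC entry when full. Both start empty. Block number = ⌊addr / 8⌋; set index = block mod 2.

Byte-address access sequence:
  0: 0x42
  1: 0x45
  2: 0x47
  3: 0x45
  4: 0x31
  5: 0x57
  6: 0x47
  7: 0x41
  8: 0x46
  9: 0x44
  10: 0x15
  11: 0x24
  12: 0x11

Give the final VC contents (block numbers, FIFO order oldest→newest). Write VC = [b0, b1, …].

VC = [6, 8, 4]

  [0] addr=0x42 blk=8 s=0: MISS | VC []
  [1] addr=0x45 blk=8 s=0: L1-HIT | VC []
  [2] addr=0x47 blk=8 s=0: L1-HIT | VC []
  [3] addr=0x45 blk=8 s=0: L1-HIT | VC []
  [4] addr=0x31 blk=6 s=0: MISS | VC [8]
  [5] addr=0x57 blk=10 s=0: MISS | VC [8, 6]
  [6] addr=0x47 blk=8 s=0: VC-HIT | VC [10, 6]
  [7] addr=0x41 blk=8 s=0: L1-HIT | VC [10, 6]
  [8] addr=0x46 blk=8 s=0: L1-HIT | VC [10, 6]
  [9] addr=0x44 blk=8 s=0: L1-HIT | VC [10, 6]
  [10] addr=0x15 blk=2 s=0: MISS | VC [10, 6, 8]
  [11] addr=0x24 blk=4 s=0: MISS | VC [6, 8, 2]
  [12] addr=0x11 blk=2 s=0: VC-HIT | VC [6, 8, 4]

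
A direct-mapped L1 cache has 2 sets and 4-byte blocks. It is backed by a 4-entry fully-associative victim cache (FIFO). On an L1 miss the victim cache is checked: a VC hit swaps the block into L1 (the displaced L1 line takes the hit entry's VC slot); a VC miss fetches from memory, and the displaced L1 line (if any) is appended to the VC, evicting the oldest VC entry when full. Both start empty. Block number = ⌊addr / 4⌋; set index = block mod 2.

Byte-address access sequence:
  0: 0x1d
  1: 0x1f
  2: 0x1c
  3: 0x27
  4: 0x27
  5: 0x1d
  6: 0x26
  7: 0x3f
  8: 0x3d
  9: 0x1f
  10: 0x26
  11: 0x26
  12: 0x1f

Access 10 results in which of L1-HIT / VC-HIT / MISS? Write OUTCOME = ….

OUTCOME = VC-HIT

  [0] addr=0x1d blk=7 s=1: MISS | VC []
  [1] addr=0x1f blk=7 s=1: L1-HIT | VC []
  [2] addr=0x1c blk=7 s=1: L1-HIT | VC []
  [3] addr=0x27 blk=9 s=1: MISS | VC [7]
  [4] addr=0x27 blk=9 s=1: L1-HIT | VC [7]
  [5] addr=0x1d blk=7 s=1: VC-HIT | VC [9]
  [6] addr=0x26 blk=9 s=1: VC-HIT | VC [7]
  [7] addr=0x3f blk=15 s=1: MISS | VC [7, 9]
  [8] addr=0x3d blk=15 s=1: L1-HIT | VC [7, 9]
  [9] addr=0x1f blk=7 s=1: VC-HIT | VC [15, 9]
  [10] addr=0x26 blk=9 s=1: VC-HIT | VC [15, 7]
  [11] addr=0x26 blk=9 s=1: L1-HIT | VC [15, 7]
  [12] addr=0x1f blk=7 s=1: VC-HIT | VC [15, 9]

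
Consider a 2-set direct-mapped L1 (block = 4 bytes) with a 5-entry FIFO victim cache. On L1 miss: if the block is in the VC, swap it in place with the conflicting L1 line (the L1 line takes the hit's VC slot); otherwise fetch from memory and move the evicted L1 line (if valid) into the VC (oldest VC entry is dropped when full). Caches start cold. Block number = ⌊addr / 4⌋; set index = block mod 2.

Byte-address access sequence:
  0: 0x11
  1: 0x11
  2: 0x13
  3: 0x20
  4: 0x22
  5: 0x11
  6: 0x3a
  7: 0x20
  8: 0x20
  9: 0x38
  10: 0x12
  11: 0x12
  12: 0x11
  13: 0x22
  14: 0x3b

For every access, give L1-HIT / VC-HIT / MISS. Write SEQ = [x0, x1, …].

SEQ = [MISS, L1-HIT, L1-HIT, MISS, L1-HIT, VC-HIT, MISS, VC-HIT, L1-HIT, VC-HIT, VC-HIT, L1-HIT, L1-HIT, VC-HIT, VC-HIT]

#0 0x11→b4/s0 MISS; vc=[]
#1 0x11→b4/s0 L1-HIT; vc=[]
#2 0x13→b4/s0 L1-HIT; vc=[]
#3 0x20→b8/s0 MISS; vc=[4]
#4 0x22→b8/s0 L1-HIT; vc=[4]
#5 0x11→b4/s0 VC-HIT; vc=[8]
#6 0x3a→b14/s0 MISS; vc=[8,4]
#7 0x20→b8/s0 VC-HIT; vc=[14,4]
#8 0x20→b8/s0 L1-HIT; vc=[14,4]
#9 0x38→b14/s0 VC-HIT; vc=[8,4]
#10 0x12→b4/s0 VC-HIT; vc=[8,14]
#11 0x12→b4/s0 L1-HIT; vc=[8,14]
#12 0x11→b4/s0 L1-HIT; vc=[8,14]
#13 0x22→b8/s0 VC-HIT; vc=[4,14]
#14 0x3b→b14/s0 VC-HIT; vc=[4,8]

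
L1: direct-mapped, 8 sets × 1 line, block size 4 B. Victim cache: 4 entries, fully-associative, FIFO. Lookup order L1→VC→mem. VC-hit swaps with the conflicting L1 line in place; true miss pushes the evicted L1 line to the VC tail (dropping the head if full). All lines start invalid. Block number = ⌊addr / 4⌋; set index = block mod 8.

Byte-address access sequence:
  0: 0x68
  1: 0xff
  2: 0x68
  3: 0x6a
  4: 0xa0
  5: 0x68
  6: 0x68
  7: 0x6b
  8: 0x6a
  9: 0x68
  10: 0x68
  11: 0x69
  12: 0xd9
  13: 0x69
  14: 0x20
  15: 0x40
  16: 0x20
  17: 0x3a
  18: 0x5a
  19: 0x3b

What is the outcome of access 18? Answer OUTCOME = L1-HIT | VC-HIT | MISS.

OUTCOME = MISS

  [0] addr=0x68 blk=26 s=2: MISS | VC []
  [1] addr=0xff blk=63 s=7: MISS | VC []
  [2] addr=0x68 blk=26 s=2: L1-HIT | VC []
  [3] addr=0x6a blk=26 s=2: L1-HIT | VC []
  [4] addr=0xa0 blk=40 s=0: MISS | VC []
  [5] addr=0x68 blk=26 s=2: L1-HIT | VC []
  [6] addr=0x68 blk=26 s=2: L1-HIT | VC []
  [7] addr=0x6b blk=26 s=2: L1-HIT | VC []
  [8] addr=0x6a blk=26 s=2: L1-HIT | VC []
  [9] addr=0x68 blk=26 s=2: L1-HIT | VC []
  [10] addr=0x68 blk=26 s=2: L1-HIT | VC []
  [11] addr=0x69 blk=26 s=2: L1-HIT | VC []
  [12] addr=0xd9 blk=54 s=6: MISS | VC []
  [13] addr=0x69 blk=26 s=2: L1-HIT | VC []
  [14] addr=0x20 blk=8 s=0: MISS | VC [40]
  [15] addr=0x40 blk=16 s=0: MISS | VC [40, 8]
  [16] addr=0x20 blk=8 s=0: VC-HIT | VC [40, 16]
  [17] addr=0x3a blk=14 s=6: MISS | VC [40, 16, 54]
  [18] addr=0x5a blk=22 s=6: MISS | VC [40, 16, 54, 14]
  [19] addr=0x3b blk=14 s=6: VC-HIT | VC [40, 16, 54, 22]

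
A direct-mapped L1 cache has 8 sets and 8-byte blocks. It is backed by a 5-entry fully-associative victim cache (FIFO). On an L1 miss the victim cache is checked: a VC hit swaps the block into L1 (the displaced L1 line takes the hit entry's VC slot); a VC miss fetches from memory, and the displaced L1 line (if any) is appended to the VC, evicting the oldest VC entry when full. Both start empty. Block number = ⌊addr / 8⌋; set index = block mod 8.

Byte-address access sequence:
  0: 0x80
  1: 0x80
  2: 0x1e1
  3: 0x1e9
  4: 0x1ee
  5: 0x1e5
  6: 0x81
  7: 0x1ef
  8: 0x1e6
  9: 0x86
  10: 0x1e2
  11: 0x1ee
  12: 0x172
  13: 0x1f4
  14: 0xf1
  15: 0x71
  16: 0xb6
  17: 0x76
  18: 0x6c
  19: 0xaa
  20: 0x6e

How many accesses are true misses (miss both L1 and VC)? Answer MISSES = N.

0: 0x80 (blk 16, set 0) → MISS  vc=[]
1: 0x80 (blk 16, set 0) → L1-HIT  vc=[]
2: 0x1e1 (blk 60, set 4) → MISS  vc=[]
3: 0x1e9 (blk 61, set 5) → MISS  vc=[]
4: 0x1ee (blk 61, set 5) → L1-HIT  vc=[]
5: 0x1e5 (blk 60, set 4) → L1-HIT  vc=[]
6: 0x81 (blk 16, set 0) → L1-HIT  vc=[]
7: 0x1ef (blk 61, set 5) → L1-HIT  vc=[]
8: 0x1e6 (blk 60, set 4) → L1-HIT  vc=[]
9: 0x86 (blk 16, set 0) → L1-HIT  vc=[]
10: 0x1e2 (blk 60, set 4) → L1-HIT  vc=[]
11: 0x1ee (blk 61, set 5) → L1-HIT  vc=[]
12: 0x172 (blk 46, set 6) → MISS  vc=[]
13: 0x1f4 (blk 62, set 6) → MISS  vc=[46]
14: 0xf1 (blk 30, set 6) → MISS  vc=[46, 62]
15: 0x71 (blk 14, set 6) → MISS  vc=[46, 62, 30]
16: 0xb6 (blk 22, set 6) → MISS  vc=[46, 62, 30, 14]
17: 0x76 (blk 14, set 6) → VC-HIT  vc=[46, 62, 30, 22]
18: 0x6c (blk 13, set 5) → MISS  vc=[46, 62, 30, 22, 61]
19: 0xaa (blk 21, set 5) → MISS  vc=[62, 30, 22, 61, 13]
20: 0x6e (blk 13, set 5) → VC-HIT  vc=[62, 30, 22, 61, 21]

MISSES = 10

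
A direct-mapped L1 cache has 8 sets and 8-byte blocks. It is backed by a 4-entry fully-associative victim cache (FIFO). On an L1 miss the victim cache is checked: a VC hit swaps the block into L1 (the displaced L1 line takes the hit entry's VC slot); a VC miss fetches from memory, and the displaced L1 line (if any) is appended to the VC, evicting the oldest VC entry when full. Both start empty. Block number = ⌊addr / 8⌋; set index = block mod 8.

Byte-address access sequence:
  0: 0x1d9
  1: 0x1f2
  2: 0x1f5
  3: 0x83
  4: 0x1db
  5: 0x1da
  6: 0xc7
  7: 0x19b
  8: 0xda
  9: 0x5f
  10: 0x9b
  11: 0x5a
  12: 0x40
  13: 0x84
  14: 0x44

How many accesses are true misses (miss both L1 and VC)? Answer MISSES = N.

MISSES = 10

#0 0x1d9→b59/s3 MISS; vc=[]
#1 0x1f2→b62/s6 MISS; vc=[]
#2 0x1f5→b62/s6 L1-HIT; vc=[]
#3 0x83→b16/s0 MISS; vc=[]
#4 0x1db→b59/s3 L1-HIT; vc=[]
#5 0x1da→b59/s3 L1-HIT; vc=[]
#6 0xc7→b24/s0 MISS; vc=[16]
#7 0x19b→b51/s3 MISS; vc=[16,59]
#8 0xda→b27/s3 MISS; vc=[16,59,51]
#9 0x5f→b11/s3 MISS; vc=[16,59,51,27]
#10 0x9b→b19/s3 MISS; vc=[59,51,27,11]
#11 0x5a→b11/s3 VC-HIT; vc=[59,51,27,19]
#12 0x40→b8/s0 MISS; vc=[51,27,19,24]
#13 0x84→b16/s0 MISS; vc=[27,19,24,8]
#14 0x44→b8/s0 VC-HIT; vc=[27,19,24,16]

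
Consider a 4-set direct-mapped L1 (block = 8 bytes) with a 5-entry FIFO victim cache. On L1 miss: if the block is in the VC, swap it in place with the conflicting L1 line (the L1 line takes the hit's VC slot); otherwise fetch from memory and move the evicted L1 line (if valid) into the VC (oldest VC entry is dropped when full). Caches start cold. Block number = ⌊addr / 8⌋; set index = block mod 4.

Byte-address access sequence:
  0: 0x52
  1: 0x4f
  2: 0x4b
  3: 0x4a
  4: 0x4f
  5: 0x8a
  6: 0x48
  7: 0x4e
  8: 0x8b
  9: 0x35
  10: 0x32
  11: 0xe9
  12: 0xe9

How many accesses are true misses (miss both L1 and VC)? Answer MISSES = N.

MISSES = 5

  [0] addr=0x52 blk=10 s=2: MISS | VC []
  [1] addr=0x4f blk=9 s=1: MISS | VC []
  [2] addr=0x4b blk=9 s=1: L1-HIT | VC []
  [3] addr=0x4a blk=9 s=1: L1-HIT | VC []
  [4] addr=0x4f blk=9 s=1: L1-HIT | VC []
  [5] addr=0x8a blk=17 s=1: MISS | VC [9]
  [6] addr=0x48 blk=9 s=1: VC-HIT | VC [17]
  [7] addr=0x4e blk=9 s=1: L1-HIT | VC [17]
  [8] addr=0x8b blk=17 s=1: VC-HIT | VC [9]
  [9] addr=0x35 blk=6 s=2: MISS | VC [9, 10]
  [10] addr=0x32 blk=6 s=2: L1-HIT | VC [9, 10]
  [11] addr=0xe9 blk=29 s=1: MISS | VC [9, 10, 17]
  [12] addr=0xe9 blk=29 s=1: L1-HIT | VC [9, 10, 17]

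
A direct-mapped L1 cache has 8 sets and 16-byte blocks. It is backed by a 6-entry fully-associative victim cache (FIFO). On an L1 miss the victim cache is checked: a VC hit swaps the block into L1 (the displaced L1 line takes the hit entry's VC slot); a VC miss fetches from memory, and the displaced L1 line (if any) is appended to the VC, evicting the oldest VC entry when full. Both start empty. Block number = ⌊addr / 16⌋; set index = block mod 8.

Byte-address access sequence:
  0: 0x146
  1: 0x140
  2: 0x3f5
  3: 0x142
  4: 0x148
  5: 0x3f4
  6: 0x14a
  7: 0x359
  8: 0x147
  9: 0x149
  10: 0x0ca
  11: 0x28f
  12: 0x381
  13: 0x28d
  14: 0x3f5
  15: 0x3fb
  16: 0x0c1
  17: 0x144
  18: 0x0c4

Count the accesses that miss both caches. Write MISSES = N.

MISSES = 6

  [0] addr=0x146 blk=20 s=4: MISS | VC []
  [1] addr=0x140 blk=20 s=4: L1-HIT | VC []
  [2] addr=0x3f5 blk=63 s=7: MISS | VC []
  [3] addr=0x142 blk=20 s=4: L1-HIT | VC []
  [4] addr=0x148 blk=20 s=4: L1-HIT | VC []
  [5] addr=0x3f4 blk=63 s=7: L1-HIT | VC []
  [6] addr=0x14a blk=20 s=4: L1-HIT | VC []
  [7] addr=0x359 blk=53 s=5: MISS | VC []
  [8] addr=0x147 blk=20 s=4: L1-HIT | VC []
  [9] addr=0x149 blk=20 s=4: L1-HIT | VC []
  [10] addr=0xca blk=12 s=4: MISS | VC [20]
  [11] addr=0x28f blk=40 s=0: MISS | VC [20]
  [12] addr=0x381 blk=56 s=0: MISS | VC [20, 40]
  [13] addr=0x28d blk=40 s=0: VC-HIT | VC [20, 56]
  [14] addr=0x3f5 blk=63 s=7: L1-HIT | VC [20, 56]
  [15] addr=0x3fb blk=63 s=7: L1-HIT | VC [20, 56]
  [16] addr=0xc1 blk=12 s=4: L1-HIT | VC [20, 56]
  [17] addr=0x144 blk=20 s=4: VC-HIT | VC [12, 56]
  [18] addr=0xc4 blk=12 s=4: VC-HIT | VC [20, 56]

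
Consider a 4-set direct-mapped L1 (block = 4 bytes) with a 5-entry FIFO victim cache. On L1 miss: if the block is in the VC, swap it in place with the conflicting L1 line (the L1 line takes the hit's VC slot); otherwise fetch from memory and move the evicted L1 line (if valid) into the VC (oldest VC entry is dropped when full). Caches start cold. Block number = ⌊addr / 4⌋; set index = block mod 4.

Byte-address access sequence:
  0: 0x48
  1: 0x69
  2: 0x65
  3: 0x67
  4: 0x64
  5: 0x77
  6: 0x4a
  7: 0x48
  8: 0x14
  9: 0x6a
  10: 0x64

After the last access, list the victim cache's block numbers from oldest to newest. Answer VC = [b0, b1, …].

VC = [18, 5, 29]

#0 0x48→b18/s2 MISS; vc=[]
#1 0x69→b26/s2 MISS; vc=[18]
#2 0x65→b25/s1 MISS; vc=[18]
#3 0x67→b25/s1 L1-HIT; vc=[18]
#4 0x64→b25/s1 L1-HIT; vc=[18]
#5 0x77→b29/s1 MISS; vc=[18,25]
#6 0x4a→b18/s2 VC-HIT; vc=[26,25]
#7 0x48→b18/s2 L1-HIT; vc=[26,25]
#8 0x14→b5/s1 MISS; vc=[26,25,29]
#9 0x6a→b26/s2 VC-HIT; vc=[18,25,29]
#10 0x64→b25/s1 VC-HIT; vc=[18,5,29]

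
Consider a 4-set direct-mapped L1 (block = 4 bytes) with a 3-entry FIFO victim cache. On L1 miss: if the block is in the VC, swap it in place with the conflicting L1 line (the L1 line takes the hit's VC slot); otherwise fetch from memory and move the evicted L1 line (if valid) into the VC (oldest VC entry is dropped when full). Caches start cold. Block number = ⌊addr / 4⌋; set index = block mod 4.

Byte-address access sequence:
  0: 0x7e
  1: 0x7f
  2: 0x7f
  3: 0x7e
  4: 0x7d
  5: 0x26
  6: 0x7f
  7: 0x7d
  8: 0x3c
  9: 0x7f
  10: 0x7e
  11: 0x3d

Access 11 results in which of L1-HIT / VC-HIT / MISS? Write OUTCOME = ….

OUTCOME = VC-HIT

0: 0x7e (blk 31, set 3) → MISS  vc=[]
1: 0x7f (blk 31, set 3) → L1-HIT  vc=[]
2: 0x7f (blk 31, set 3) → L1-HIT  vc=[]
3: 0x7e (blk 31, set 3) → L1-HIT  vc=[]
4: 0x7d (blk 31, set 3) → L1-HIT  vc=[]
5: 0x26 (blk 9, set 1) → MISS  vc=[]
6: 0x7f (blk 31, set 3) → L1-HIT  vc=[]
7: 0x7d (blk 31, set 3) → L1-HIT  vc=[]
8: 0x3c (blk 15, set 3) → MISS  vc=[31]
9: 0x7f (blk 31, set 3) → VC-HIT  vc=[15]
10: 0x7e (blk 31, set 3) → L1-HIT  vc=[15]
11: 0x3d (blk 15, set 3) → VC-HIT  vc=[31]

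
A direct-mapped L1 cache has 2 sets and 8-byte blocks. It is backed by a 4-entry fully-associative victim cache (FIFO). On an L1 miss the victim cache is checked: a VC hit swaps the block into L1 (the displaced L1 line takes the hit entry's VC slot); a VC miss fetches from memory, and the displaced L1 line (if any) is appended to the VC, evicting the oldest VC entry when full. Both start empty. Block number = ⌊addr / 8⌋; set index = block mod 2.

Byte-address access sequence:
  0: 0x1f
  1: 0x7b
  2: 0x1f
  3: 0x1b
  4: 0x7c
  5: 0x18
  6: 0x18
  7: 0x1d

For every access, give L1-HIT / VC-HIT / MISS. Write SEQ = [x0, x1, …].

SEQ = [MISS, MISS, VC-HIT, L1-HIT, VC-HIT, VC-HIT, L1-HIT, L1-HIT]

#0 0x1f→b3/s1 MISS; vc=[]
#1 0x7b→b15/s1 MISS; vc=[3]
#2 0x1f→b3/s1 VC-HIT; vc=[15]
#3 0x1b→b3/s1 L1-HIT; vc=[15]
#4 0x7c→b15/s1 VC-HIT; vc=[3]
#5 0x18→b3/s1 VC-HIT; vc=[15]
#6 0x18→b3/s1 L1-HIT; vc=[15]
#7 0x1d→b3/s1 L1-HIT; vc=[15]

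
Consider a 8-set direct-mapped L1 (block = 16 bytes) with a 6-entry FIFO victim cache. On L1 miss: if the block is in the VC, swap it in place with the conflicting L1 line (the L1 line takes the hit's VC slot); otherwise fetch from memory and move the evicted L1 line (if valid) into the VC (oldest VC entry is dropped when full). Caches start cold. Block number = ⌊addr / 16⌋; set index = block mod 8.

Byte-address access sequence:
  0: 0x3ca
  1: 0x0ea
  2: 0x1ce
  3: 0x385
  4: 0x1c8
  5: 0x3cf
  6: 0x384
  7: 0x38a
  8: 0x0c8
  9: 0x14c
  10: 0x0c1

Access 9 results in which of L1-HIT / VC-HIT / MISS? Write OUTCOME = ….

#0 0x3ca→b60/s4 MISS; vc=[]
#1 0xea→b14/s6 MISS; vc=[]
#2 0x1ce→b28/s4 MISS; vc=[60]
#3 0x385→b56/s0 MISS; vc=[60]
#4 0x1c8→b28/s4 L1-HIT; vc=[60]
#5 0x3cf→b60/s4 VC-HIT; vc=[28]
#6 0x384→b56/s0 L1-HIT; vc=[28]
#7 0x38a→b56/s0 L1-HIT; vc=[28]
#8 0xc8→b12/s4 MISS; vc=[28,60]
#9 0x14c→b20/s4 MISS; vc=[28,60,12]
#10 0xc1→b12/s4 VC-HIT; vc=[28,60,20]

OUTCOME = MISS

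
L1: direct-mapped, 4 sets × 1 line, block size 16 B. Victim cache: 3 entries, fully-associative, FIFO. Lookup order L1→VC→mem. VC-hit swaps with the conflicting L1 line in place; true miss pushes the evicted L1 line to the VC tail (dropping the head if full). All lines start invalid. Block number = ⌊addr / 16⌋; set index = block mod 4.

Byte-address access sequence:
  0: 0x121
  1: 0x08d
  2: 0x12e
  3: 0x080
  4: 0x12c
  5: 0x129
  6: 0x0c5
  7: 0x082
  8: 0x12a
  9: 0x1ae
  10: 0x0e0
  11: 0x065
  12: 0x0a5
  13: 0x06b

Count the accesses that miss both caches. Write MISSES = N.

  [0] addr=0x121 blk=18 s=2: MISS | VC []
  [1] addr=0x8d blk=8 s=0: MISS | VC []
  [2] addr=0x12e blk=18 s=2: L1-HIT | VC []
  [3] addr=0x80 blk=8 s=0: L1-HIT | VC []
  [4] addr=0x12c blk=18 s=2: L1-HIT | VC []
  [5] addr=0x129 blk=18 s=2: L1-HIT | VC []
  [6] addr=0xc5 blk=12 s=0: MISS | VC [8]
  [7] addr=0x82 blk=8 s=0: VC-HIT | VC [12]
  [8] addr=0x12a blk=18 s=2: L1-HIT | VC [12]
  [9] addr=0x1ae blk=26 s=2: MISS | VC [12, 18]
  [10] addr=0xe0 blk=14 s=2: MISS | VC [12, 18, 26]
  [11] addr=0x65 blk=6 s=2: MISS | VC [18, 26, 14]
  [12] addr=0xa5 blk=10 s=2: MISS | VC [26, 14, 6]
  [13] addr=0x6b blk=6 s=2: VC-HIT | VC [26, 14, 10]

MISSES = 7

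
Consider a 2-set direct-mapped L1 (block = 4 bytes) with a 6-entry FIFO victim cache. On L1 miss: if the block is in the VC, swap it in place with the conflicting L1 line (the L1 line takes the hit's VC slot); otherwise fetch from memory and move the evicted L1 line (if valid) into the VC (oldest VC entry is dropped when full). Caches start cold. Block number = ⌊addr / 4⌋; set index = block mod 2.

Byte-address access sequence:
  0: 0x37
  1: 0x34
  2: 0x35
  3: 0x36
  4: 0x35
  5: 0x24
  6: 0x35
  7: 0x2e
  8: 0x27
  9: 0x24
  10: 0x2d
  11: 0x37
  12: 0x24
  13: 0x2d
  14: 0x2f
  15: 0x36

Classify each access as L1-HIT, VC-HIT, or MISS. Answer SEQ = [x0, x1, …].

SEQ = [MISS, L1-HIT, L1-HIT, L1-HIT, L1-HIT, MISS, VC-HIT, MISS, VC-HIT, L1-HIT, VC-HIT, VC-HIT, VC-HIT, VC-HIT, L1-HIT, VC-HIT]

#0 0x37→b13/s1 MISS; vc=[]
#1 0x34→b13/s1 L1-HIT; vc=[]
#2 0x35→b13/s1 L1-HIT; vc=[]
#3 0x36→b13/s1 L1-HIT; vc=[]
#4 0x35→b13/s1 L1-HIT; vc=[]
#5 0x24→b9/s1 MISS; vc=[13]
#6 0x35→b13/s1 VC-HIT; vc=[9]
#7 0x2e→b11/s1 MISS; vc=[9,13]
#8 0x27→b9/s1 VC-HIT; vc=[11,13]
#9 0x24→b9/s1 L1-HIT; vc=[11,13]
#10 0x2d→b11/s1 VC-HIT; vc=[9,13]
#11 0x37→b13/s1 VC-HIT; vc=[9,11]
#12 0x24→b9/s1 VC-HIT; vc=[13,11]
#13 0x2d→b11/s1 VC-HIT; vc=[13,9]
#14 0x2f→b11/s1 L1-HIT; vc=[13,9]
#15 0x36→b13/s1 VC-HIT; vc=[11,9]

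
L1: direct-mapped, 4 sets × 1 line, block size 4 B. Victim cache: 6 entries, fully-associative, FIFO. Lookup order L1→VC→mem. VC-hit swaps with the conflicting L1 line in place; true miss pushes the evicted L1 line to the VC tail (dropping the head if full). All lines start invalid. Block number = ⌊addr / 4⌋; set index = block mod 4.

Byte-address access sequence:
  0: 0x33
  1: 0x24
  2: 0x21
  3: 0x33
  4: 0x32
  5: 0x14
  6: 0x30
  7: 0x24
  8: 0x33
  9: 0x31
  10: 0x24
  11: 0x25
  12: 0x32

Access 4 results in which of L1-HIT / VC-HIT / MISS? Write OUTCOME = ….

#0 0x33→b12/s0 MISS; vc=[]
#1 0x24→b9/s1 MISS; vc=[]
#2 0x21→b8/s0 MISS; vc=[12]
#3 0x33→b12/s0 VC-HIT; vc=[8]
#4 0x32→b12/s0 L1-HIT; vc=[8]
#5 0x14→b5/s1 MISS; vc=[8,9]
#6 0x30→b12/s0 L1-HIT; vc=[8,9]
#7 0x24→b9/s1 VC-HIT; vc=[8,5]
#8 0x33→b12/s0 L1-HIT; vc=[8,5]
#9 0x31→b12/s0 L1-HIT; vc=[8,5]
#10 0x24→b9/s1 L1-HIT; vc=[8,5]
#11 0x25→b9/s1 L1-HIT; vc=[8,5]
#12 0x32→b12/s0 L1-HIT; vc=[8,5]

OUTCOME = L1-HIT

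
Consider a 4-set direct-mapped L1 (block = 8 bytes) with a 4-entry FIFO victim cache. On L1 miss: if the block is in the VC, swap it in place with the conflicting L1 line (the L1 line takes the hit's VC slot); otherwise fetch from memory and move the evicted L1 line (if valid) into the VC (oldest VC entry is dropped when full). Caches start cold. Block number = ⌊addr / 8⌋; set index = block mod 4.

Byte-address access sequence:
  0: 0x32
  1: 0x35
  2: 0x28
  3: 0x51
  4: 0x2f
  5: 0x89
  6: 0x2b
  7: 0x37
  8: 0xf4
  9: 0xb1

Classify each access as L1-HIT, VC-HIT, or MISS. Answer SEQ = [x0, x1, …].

SEQ = [MISS, L1-HIT, MISS, MISS, L1-HIT, MISS, VC-HIT, VC-HIT, MISS, MISS]

0: 0x32 (blk 6, set 2) → MISS  vc=[]
1: 0x35 (blk 6, set 2) → L1-HIT  vc=[]
2: 0x28 (blk 5, set 1) → MISS  vc=[]
3: 0x51 (blk 10, set 2) → MISS  vc=[6]
4: 0x2f (blk 5, set 1) → L1-HIT  vc=[6]
5: 0x89 (blk 17, set 1) → MISS  vc=[6, 5]
6: 0x2b (blk 5, set 1) → VC-HIT  vc=[6, 17]
7: 0x37 (blk 6, set 2) → VC-HIT  vc=[10, 17]
8: 0xf4 (blk 30, set 2) → MISS  vc=[10, 17, 6]
9: 0xb1 (blk 22, set 2) → MISS  vc=[10, 17, 6, 30]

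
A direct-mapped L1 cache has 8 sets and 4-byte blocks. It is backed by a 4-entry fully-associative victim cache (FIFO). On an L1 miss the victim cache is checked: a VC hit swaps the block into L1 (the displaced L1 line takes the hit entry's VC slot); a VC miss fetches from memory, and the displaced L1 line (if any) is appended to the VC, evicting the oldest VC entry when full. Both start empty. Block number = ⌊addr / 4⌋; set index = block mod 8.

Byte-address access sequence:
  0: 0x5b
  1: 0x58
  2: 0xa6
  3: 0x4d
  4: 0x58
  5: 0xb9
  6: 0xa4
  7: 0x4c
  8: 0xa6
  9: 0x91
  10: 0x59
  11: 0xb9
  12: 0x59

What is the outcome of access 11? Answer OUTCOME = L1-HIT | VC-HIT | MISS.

OUTCOME = VC-HIT

#0 0x5b→b22/s6 MISS; vc=[]
#1 0x58→b22/s6 L1-HIT; vc=[]
#2 0xa6→b41/s1 MISS; vc=[]
#3 0x4d→b19/s3 MISS; vc=[]
#4 0x58→b22/s6 L1-HIT; vc=[]
#5 0xb9→b46/s6 MISS; vc=[22]
#6 0xa4→b41/s1 L1-HIT; vc=[22]
#7 0x4c→b19/s3 L1-HIT; vc=[22]
#8 0xa6→b41/s1 L1-HIT; vc=[22]
#9 0x91→b36/s4 MISS; vc=[22]
#10 0x59→b22/s6 VC-HIT; vc=[46]
#11 0xb9→b46/s6 VC-HIT; vc=[22]
#12 0x59→b22/s6 VC-HIT; vc=[46]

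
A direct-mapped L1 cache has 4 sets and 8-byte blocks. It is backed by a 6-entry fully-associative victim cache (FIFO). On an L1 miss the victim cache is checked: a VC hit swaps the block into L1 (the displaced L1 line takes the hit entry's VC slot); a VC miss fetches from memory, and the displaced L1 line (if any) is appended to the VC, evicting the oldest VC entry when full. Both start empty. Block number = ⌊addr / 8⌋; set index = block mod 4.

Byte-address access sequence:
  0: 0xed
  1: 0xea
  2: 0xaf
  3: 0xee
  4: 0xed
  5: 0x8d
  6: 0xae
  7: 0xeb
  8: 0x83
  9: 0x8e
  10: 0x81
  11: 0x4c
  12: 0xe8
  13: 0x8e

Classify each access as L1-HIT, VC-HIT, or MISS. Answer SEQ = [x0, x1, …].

SEQ = [MISS, L1-HIT, MISS, VC-HIT, L1-HIT, MISS, VC-HIT, VC-HIT, MISS, VC-HIT, L1-HIT, MISS, VC-HIT, VC-HIT]

  [0] addr=0xed blk=29 s=1: MISS | VC []
  [1] addr=0xea blk=29 s=1: L1-HIT | VC []
  [2] addr=0xaf blk=21 s=1: MISS | VC [29]
  [3] addr=0xee blk=29 s=1: VC-HIT | VC [21]
  [4] addr=0xed blk=29 s=1: L1-HIT | VC [21]
  [5] addr=0x8d blk=17 s=1: MISS | VC [21, 29]
  [6] addr=0xae blk=21 s=1: VC-HIT | VC [17, 29]
  [7] addr=0xeb blk=29 s=1: VC-HIT | VC [17, 21]
  [8] addr=0x83 blk=16 s=0: MISS | VC [17, 21]
  [9] addr=0x8e blk=17 s=1: VC-HIT | VC [29, 21]
  [10] addr=0x81 blk=16 s=0: L1-HIT | VC [29, 21]
  [11] addr=0x4c blk=9 s=1: MISS | VC [29, 21, 17]
  [12] addr=0xe8 blk=29 s=1: VC-HIT | VC [9, 21, 17]
  [13] addr=0x8e blk=17 s=1: VC-HIT | VC [9, 21, 29]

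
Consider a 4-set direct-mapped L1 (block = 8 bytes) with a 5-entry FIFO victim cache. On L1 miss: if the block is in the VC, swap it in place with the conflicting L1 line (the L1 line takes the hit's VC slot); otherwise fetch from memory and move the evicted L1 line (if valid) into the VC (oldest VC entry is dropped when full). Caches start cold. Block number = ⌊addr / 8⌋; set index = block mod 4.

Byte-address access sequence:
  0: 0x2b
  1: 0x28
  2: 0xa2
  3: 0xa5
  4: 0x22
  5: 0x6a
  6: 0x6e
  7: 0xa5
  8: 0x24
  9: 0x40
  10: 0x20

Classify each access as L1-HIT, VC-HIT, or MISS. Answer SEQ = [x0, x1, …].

SEQ = [MISS, L1-HIT, MISS, L1-HIT, MISS, MISS, L1-HIT, VC-HIT, VC-HIT, MISS, VC-HIT]

0: 0x2b (blk 5, set 1) → MISS  vc=[]
1: 0x28 (blk 5, set 1) → L1-HIT  vc=[]
2: 0xa2 (blk 20, set 0) → MISS  vc=[]
3: 0xa5 (blk 20, set 0) → L1-HIT  vc=[]
4: 0x22 (blk 4, set 0) → MISS  vc=[20]
5: 0x6a (blk 13, set 1) → MISS  vc=[20, 5]
6: 0x6e (blk 13, set 1) → L1-HIT  vc=[20, 5]
7: 0xa5 (blk 20, set 0) → VC-HIT  vc=[4, 5]
8: 0x24 (blk 4, set 0) → VC-HIT  vc=[20, 5]
9: 0x40 (blk 8, set 0) → MISS  vc=[20, 5, 4]
10: 0x20 (blk 4, set 0) → VC-HIT  vc=[20, 5, 8]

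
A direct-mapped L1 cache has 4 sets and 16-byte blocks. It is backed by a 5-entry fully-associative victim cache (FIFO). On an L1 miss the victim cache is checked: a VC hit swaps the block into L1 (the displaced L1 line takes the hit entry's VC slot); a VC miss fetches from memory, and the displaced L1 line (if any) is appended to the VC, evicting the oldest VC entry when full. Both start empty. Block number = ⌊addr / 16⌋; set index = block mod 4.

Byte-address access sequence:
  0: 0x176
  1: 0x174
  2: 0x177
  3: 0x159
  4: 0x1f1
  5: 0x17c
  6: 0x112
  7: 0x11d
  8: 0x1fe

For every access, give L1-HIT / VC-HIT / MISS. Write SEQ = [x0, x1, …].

SEQ = [MISS, L1-HIT, L1-HIT, MISS, MISS, VC-HIT, MISS, L1-HIT, VC-HIT]

  [0] addr=0x176 blk=23 s=3: MISS | VC []
  [1] addr=0x174 blk=23 s=3: L1-HIT | VC []
  [2] addr=0x177 blk=23 s=3: L1-HIT | VC []
  [3] addr=0x159 blk=21 s=1: MISS | VC []
  [4] addr=0x1f1 blk=31 s=3: MISS | VC [23]
  [5] addr=0x17c blk=23 s=3: VC-HIT | VC [31]
  [6] addr=0x112 blk=17 s=1: MISS | VC [31, 21]
  [7] addr=0x11d blk=17 s=1: L1-HIT | VC [31, 21]
  [8] addr=0x1fe blk=31 s=3: VC-HIT | VC [23, 21]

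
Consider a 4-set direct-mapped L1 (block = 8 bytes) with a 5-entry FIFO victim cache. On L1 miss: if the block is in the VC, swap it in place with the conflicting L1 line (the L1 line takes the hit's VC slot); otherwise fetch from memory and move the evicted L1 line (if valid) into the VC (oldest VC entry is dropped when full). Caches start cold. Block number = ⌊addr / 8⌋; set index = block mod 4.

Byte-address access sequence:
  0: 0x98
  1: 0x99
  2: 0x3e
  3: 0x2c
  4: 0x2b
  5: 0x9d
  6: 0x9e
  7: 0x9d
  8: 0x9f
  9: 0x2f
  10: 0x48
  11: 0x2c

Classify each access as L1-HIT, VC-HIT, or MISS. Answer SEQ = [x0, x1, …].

SEQ = [MISS, L1-HIT, MISS, MISS, L1-HIT, VC-HIT, L1-HIT, L1-HIT, L1-HIT, L1-HIT, MISS, VC-HIT]

  [0] addr=0x98 blk=19 s=3: MISS | VC []
  [1] addr=0x99 blk=19 s=3: L1-HIT | VC []
  [2] addr=0x3e blk=7 s=3: MISS | VC [19]
  [3] addr=0x2c blk=5 s=1: MISS | VC [19]
  [4] addr=0x2b blk=5 s=1: L1-HIT | VC [19]
  [5] addr=0x9d blk=19 s=3: VC-HIT | VC [7]
  [6] addr=0x9e blk=19 s=3: L1-HIT | VC [7]
  [7] addr=0x9d blk=19 s=3: L1-HIT | VC [7]
  [8] addr=0x9f blk=19 s=3: L1-HIT | VC [7]
  [9] addr=0x2f blk=5 s=1: L1-HIT | VC [7]
  [10] addr=0x48 blk=9 s=1: MISS | VC [7, 5]
  [11] addr=0x2c blk=5 s=1: VC-HIT | VC [7, 9]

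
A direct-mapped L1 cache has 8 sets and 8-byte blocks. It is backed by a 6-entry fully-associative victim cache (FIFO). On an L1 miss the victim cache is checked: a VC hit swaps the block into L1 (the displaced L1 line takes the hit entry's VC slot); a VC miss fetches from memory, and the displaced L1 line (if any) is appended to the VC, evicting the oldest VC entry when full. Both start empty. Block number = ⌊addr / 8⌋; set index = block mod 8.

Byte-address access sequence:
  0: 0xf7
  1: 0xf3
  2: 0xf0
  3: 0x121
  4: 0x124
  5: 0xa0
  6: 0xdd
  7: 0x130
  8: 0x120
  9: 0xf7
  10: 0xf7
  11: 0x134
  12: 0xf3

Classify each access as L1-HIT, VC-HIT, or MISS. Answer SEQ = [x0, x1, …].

  [0] addr=0xf7 blk=30 s=6: MISS | VC []
  [1] addr=0xf3 blk=30 s=6: L1-HIT | VC []
  [2] addr=0xf0 blk=30 s=6: L1-HIT | VC []
  [3] addr=0x121 blk=36 s=4: MISS | VC []
  [4] addr=0x124 blk=36 s=4: L1-HIT | VC []
  [5] addr=0xa0 blk=20 s=4: MISS | VC [36]
  [6] addr=0xdd blk=27 s=3: MISS | VC [36]
  [7] addr=0x130 blk=38 s=6: MISS | VC [36, 30]
  [8] addr=0x120 blk=36 s=4: VC-HIT | VC [20, 30]
  [9] addr=0xf7 blk=30 s=6: VC-HIT | VC [20, 38]
  [10] addr=0xf7 blk=30 s=6: L1-HIT | VC [20, 38]
  [11] addr=0x134 blk=38 s=6: VC-HIT | VC [20, 30]
  [12] addr=0xf3 blk=30 s=6: VC-HIT | VC [20, 38]

SEQ = [MISS, L1-HIT, L1-HIT, MISS, L1-HIT, MISS, MISS, MISS, VC-HIT, VC-HIT, L1-HIT, VC-HIT, VC-HIT]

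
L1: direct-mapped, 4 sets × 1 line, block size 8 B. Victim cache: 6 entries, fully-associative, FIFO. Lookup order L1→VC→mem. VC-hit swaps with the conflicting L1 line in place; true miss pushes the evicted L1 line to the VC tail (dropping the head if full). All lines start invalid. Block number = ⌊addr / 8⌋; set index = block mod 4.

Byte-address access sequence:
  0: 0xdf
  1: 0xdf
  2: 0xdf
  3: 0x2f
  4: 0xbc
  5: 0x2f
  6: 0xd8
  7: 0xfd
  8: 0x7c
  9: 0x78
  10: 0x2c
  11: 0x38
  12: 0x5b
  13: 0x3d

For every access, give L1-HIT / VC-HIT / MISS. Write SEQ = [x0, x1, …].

SEQ = [MISS, L1-HIT, L1-HIT, MISS, MISS, L1-HIT, VC-HIT, MISS, MISS, L1-HIT, L1-HIT, MISS, MISS, VC-HIT]

0: 0xdf (blk 27, set 3) → MISS  vc=[]
1: 0xdf (blk 27, set 3) → L1-HIT  vc=[]
2: 0xdf (blk 27, set 3) → L1-HIT  vc=[]
3: 0x2f (blk 5, set 1) → MISS  vc=[]
4: 0xbc (blk 23, set 3) → MISS  vc=[27]
5: 0x2f (blk 5, set 1) → L1-HIT  vc=[27]
6: 0xd8 (blk 27, set 3) → VC-HIT  vc=[23]
7: 0xfd (blk 31, set 3) → MISS  vc=[23, 27]
8: 0x7c (blk 15, set 3) → MISS  vc=[23, 27, 31]
9: 0x78 (blk 15, set 3) → L1-HIT  vc=[23, 27, 31]
10: 0x2c (blk 5, set 1) → L1-HIT  vc=[23, 27, 31]
11: 0x38 (blk 7, set 3) → MISS  vc=[23, 27, 31, 15]
12: 0x5b (blk 11, set 3) → MISS  vc=[23, 27, 31, 15, 7]
13: 0x3d (blk 7, set 3) → VC-HIT  vc=[23, 27, 31, 15, 11]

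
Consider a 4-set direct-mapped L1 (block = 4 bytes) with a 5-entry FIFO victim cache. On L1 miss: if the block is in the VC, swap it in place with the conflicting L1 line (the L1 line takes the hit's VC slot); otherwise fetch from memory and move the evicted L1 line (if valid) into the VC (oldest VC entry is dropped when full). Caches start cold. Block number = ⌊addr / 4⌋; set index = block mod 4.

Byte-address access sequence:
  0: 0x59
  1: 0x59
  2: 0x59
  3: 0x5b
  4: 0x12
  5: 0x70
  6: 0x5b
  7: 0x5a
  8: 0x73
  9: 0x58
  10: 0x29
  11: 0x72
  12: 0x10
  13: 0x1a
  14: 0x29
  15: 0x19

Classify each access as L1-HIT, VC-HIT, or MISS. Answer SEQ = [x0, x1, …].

  [0] addr=0x59 blk=22 s=2: MISS | VC []
  [1] addr=0x59 blk=22 s=2: L1-HIT | VC []
  [2] addr=0x59 blk=22 s=2: L1-HIT | VC []
  [3] addr=0x5b blk=22 s=2: L1-HIT | VC []
  [4] addr=0x12 blk=4 s=0: MISS | VC []
  [5] addr=0x70 blk=28 s=0: MISS | VC [4]
  [6] addr=0x5b blk=22 s=2: L1-HIT | VC [4]
  [7] addr=0x5a blk=22 s=2: L1-HIT | VC [4]
  [8] addr=0x73 blk=28 s=0: L1-HIT | VC [4]
  [9] addr=0x58 blk=22 s=2: L1-HIT | VC [4]
  [10] addr=0x29 blk=10 s=2: MISS | VC [4, 22]
  [11] addr=0x72 blk=28 s=0: L1-HIT | VC [4, 22]
  [12] addr=0x10 blk=4 s=0: VC-HIT | VC [28, 22]
  [13] addr=0x1a blk=6 s=2: MISS | VC [28, 22, 10]
  [14] addr=0x29 blk=10 s=2: VC-HIT | VC [28, 22, 6]
  [15] addr=0x19 blk=6 s=2: VC-HIT | VC [28, 22, 10]

SEQ = [MISS, L1-HIT, L1-HIT, L1-HIT, MISS, MISS, L1-HIT, L1-HIT, L1-HIT, L1-HIT, MISS, L1-HIT, VC-HIT, MISS, VC-HIT, VC-HIT]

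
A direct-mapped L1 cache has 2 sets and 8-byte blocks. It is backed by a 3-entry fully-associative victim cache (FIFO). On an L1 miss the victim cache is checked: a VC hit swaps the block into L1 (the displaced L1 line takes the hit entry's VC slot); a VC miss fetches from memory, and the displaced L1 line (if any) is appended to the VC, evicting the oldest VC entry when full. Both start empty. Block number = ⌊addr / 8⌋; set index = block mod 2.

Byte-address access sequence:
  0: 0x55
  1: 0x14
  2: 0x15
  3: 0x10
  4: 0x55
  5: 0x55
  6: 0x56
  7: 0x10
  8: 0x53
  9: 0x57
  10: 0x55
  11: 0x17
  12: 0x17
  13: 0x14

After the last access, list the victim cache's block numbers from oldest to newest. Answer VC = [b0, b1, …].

  [0] addr=0x55 blk=10 s=0: MISS | VC []
  [1] addr=0x14 blk=2 s=0: MISS | VC [10]
  [2] addr=0x15 blk=2 s=0: L1-HIT | VC [10]
  [3] addr=0x10 blk=2 s=0: L1-HIT | VC [10]
  [4] addr=0x55 blk=10 s=0: VC-HIT | VC [2]
  [5] addr=0x55 blk=10 s=0: L1-HIT | VC [2]
  [6] addr=0x56 blk=10 s=0: L1-HIT | VC [2]
  [7] addr=0x10 blk=2 s=0: VC-HIT | VC [10]
  [8] addr=0x53 blk=10 s=0: VC-HIT | VC [2]
  [9] addr=0x57 blk=10 s=0: L1-HIT | VC [2]
  [10] addr=0x55 blk=10 s=0: L1-HIT | VC [2]
  [11] addr=0x17 blk=2 s=0: VC-HIT | VC [10]
  [12] addr=0x17 blk=2 s=0: L1-HIT | VC [10]
  [13] addr=0x14 blk=2 s=0: L1-HIT | VC [10]

VC = [10]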